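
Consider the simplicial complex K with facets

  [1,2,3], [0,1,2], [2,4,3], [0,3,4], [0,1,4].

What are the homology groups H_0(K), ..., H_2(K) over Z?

We work with the vertex ordering 0 < 1 < 2 < 3 < 4. The simplices of K, each written with vertices in increasing order, are:

  0-simplices (5): [0], [1], [2], [3], [4]
  1-simplices (10): [0,1], [0,2], [0,3], [0,4], [1,2], [1,3], [1,4], [2,3], [2,4], [3,4]
  2-simplices (5): [0,1,2], [0,1,4], [0,3,4], [1,2,3], [2,3,4]

giving chain groups C_0 ≅ Z^5, C_1 ≅ Z^10, C_2 ≅ Z^5.

Boundary ∂_1: C_1 → C_0 sends each edge [p,q] (with p < q) to q − p. For instance
  ∂[0,1] = [1] − [0].
As a 5×10 matrix over Z this has rank 4, with invariant factors (1,1,1,1).

∂_2: C_2 → C_1 sends each 2-simplex [p,q,r] to [q,r] − [p,r] + [p,q]. For instance
  ∂[2,3,4] = [3,4] − [2,4] + [2,3],
  ∂[0,1,4] = [1,4] − [0,4] + [0,1].
The resulting 10×5 matrix has rank 5, and its Smith normal form has invariant factors (1,1,1,1,1).

Now H_k = ker ∂_k / im ∂_{k+1}, so:

  H_0: rank C_0 − rank ∂_1 = 5 − 4 = 1, and the invariant factors of ∂_1 are all 1, so H_0 = Z.
  H_1: rank ker ∂_1 − rank ∂_2 = (10 − 4) − 5 = 1, and the invariant factors of ∂_2 are all 1, so H_1 = Z.
  H_2: rank ker ∂_2 − rank ∂_3 = (5 − 5) − 0 = 0, and there is no ∂_3, so H_2 = 0.

As a check, the Euler characteristic is 5 − 10 + 5 = 0, which agrees with 1 − 1 + 0 = 0.

H_0 ≅ Z,  H_1 ≅ Z,  H_2 = 0.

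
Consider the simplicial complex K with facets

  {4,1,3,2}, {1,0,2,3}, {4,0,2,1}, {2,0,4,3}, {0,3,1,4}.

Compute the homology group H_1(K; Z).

K has 5 vertices, 10 edges, 10 triangles, 5 3-simplices.
rank ∂_1 = 4, rank ∂_2 = 6 ⇒ b_1 = 10 − 4 − 6 = 0; all invariant factors of ∂_2 are 1 so no torsion. So H_1 ≅ 0.

H_1 = 0.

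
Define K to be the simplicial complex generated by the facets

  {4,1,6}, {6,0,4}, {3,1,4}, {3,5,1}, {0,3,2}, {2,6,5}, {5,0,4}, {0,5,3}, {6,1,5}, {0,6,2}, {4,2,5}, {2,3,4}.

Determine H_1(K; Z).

We work with the vertex ordering 0 < 1 < 2 < 3 < 4 < 5 < 6. The simplices of K, each written with vertices in increasing order, are:

  0-simplices (7): [0], [1], [2], [3], [4], [5], [6]
  1-simplices (18): [0,2], [0,3], [0,4], [0,5], [0,6], [1,3], [1,4], [1,5], [1,6], [2,3], [2,4], [2,5], [2,6], [3,4], [3,5], [4,5], [4,6], [5,6]
  2-simplices (12): [0,2,3], [0,2,6], [0,3,5], [0,4,5], [0,4,6], [1,3,4], [1,3,5], [1,4,6], [1,5,6], [2,3,4], [2,4,5], [2,5,6]

giving chain groups C_0 ≅ Z^7, C_1 ≅ Z^18, C_2 ≅ Z^12.

Boundary ∂_1: C_1 → C_0 maps an edge to its endpoints' difference, ∂[p,q] = q − p. For instance
  ∂[3,5] = [5] − [3].
As a 7×18 matrix over Z this has rank 6, with invariant factors (1,1,1,1,1,1).

Boundary ∂_2: C_2 → C_1 acts by ∂[p,q,r] = [q,r] − [p,r] + [p,q]. For instance
  ∂[0,3,5] = [3,5] − [0,5] + [0,3],
  ∂[2,3,4] = [3,4] − [2,4] + [2,3].
This gives a 18×12 integer matrix of rank 12; reducing to Smith normal form yields diagonal entries (1,1,1,1,1,1,1,1,1,1,1,2).

Now H_k = ker ∂_k / im ∂_{k+1}, so:

  H_1: rank ker ∂_1 − rank ∂_2 = (18 − 6) − 12 = 0, and ∂_2 has invariant factor 2 > 1, so H_1 ≅ Z/2.

H_1 ≅ Z/2.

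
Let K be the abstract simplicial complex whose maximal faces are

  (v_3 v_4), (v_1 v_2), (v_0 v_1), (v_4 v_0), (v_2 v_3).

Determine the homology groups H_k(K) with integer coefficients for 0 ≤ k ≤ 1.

H_0 = Z,  H_1 = Z.

Take the total order v_0 < v_1 < v_2 < v_3 < v_4 on the vertex set. Then K (dimension 1) consists of the simplices:

  0-simplices (5): [v_0], [v_1], [v_2], [v_3], [v_4]
  1-simplices (5): [v_0,v_1], [v_0,v_4], [v_1,v_2], [v_2,v_3], [v_3,v_4]

so the chain groups are C_0 ≅ Z^5, C_1 ≅ Z^5.

Boundary ∂_1: C_1 → C_0 sends each edge [p,q] (with p < q) to q − p. For instance
  ∂[v_0,v_1] = [v_1] − [v_0].
The 5×5 boundary matrix has rank 4 and Smith normal form diag(1,1,1,1).

From H_k ≅ ker(∂_k) / im(∂_{k+1}) we obtain:

  H_0: rank C_0 − rank ∂_1 = 5 − 4 = 1, and the invariant factors of ∂_1 are all 1, so H_0 ≅ Z.
  H_1: rank ker ∂_1 − rank ∂_2 = (5 − 4) − 0 = 1, and there is no ∂_2, so H_1 ≅ Z.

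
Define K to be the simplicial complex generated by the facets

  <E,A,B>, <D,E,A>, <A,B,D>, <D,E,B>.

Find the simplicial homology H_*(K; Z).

Take the total order A < B < D < E on the vertex set. Then K (dimension 2) consists of the simplices:

  0-simplices (4): A, B, D, E
  1-simplices (6): AB, AD, AE, BD, BE, DE
  2-simplices (4): ABD, ABE, ADE, BDE

giving chain groups C_0 ≅ Z^4, C_1 ≅ Z^6, C_2 ≅ Z^4.

The boundary map ∂_1: C_1 → C_0 is given by ∂[p,q] = [q] − [p].
The 4×6 boundary matrix has rank 3 and Smith normal form diag(1,1,1).

The boundary map ∂_2: C_2 → C_1 sends each 2-simplex [p,q,r] to [q,r] − [p,r] + [p,q]. For instance
  ∂ABD = BD − AD + AB,
  ∂BDE = DE − BE + BD.
This gives a 6×4 integer matrix of rank 3; reducing to Smith normal form yields diagonal entries (1,1,1).

From H_k ≅ ker(∂_k) / im(∂_{k+1}) we obtain:

  H_0: rank C_0 − rank ∂_1 = 4 − 3 = 1, and the invariant factors of ∂_1 are all 1, so H_0 = Z.
  H_1: rank ker ∂_1 − rank ∂_2 = (6 − 3) − 3 = 0, and the invariant factors of ∂_2 are all 1, so H_1 = 0.
  H_2: rank ker ∂_2 − rank ∂_3 = (4 − 3) − 0 = 1, and there is no ∂_3, so H_2 = Z.

As a check, the Euler characteristic is 4 − 6 + 4 = 2, which agrees with 1 − 0 + 1 = 2.

H_0 = Z,  H_1 = 0,  H_2 = Z.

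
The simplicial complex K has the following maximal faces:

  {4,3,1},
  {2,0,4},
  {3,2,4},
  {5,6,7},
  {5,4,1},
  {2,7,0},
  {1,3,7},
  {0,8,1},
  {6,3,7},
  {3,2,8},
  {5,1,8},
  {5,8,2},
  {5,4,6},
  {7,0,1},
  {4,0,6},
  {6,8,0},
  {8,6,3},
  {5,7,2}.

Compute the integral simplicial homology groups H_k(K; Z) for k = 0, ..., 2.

Take the total order 0 < 1 < 2 < 3 < 4 < 5 < 6 < 7 < 8 on the vertex set. Then K (dimension 2) consists of the simplices:

  0-simplices (9): [0], [1], [2], [3], [4], [5], [6], [7], [8]
  1-simplices (27): (27 of them)
  2-simplices (18): [0,1,7], [0,1,8], [0,2,4], [0,2,7], [0,4,6], [0,6,8], [1,3,4], [1,3,7], [1,4,5], [1,5,8], [2,3,4], [2,3,8], [2,5,7], [2,5,8], [3,6,7], [3,6,8], [4,5,6], [5,6,7]

Hence C_0 ≅ Z^9, C_1 ≅ Z^27, C_2 ≅ Z^18.

Boundary ∂_1: C_1 → C_0 sends each edge [p,q] (with p < q) to q − p. For instance
  ∂[0,1] = [1] − [0].
This gives a 9×27 integer matrix of rank 8; reducing to Smith normal form yields diagonal entries (1,1,1,1,1,1,1,1).

The boundary map ∂_2: C_2 → C_1 acts by ∂[p,q,r] = [q,r] − [p,r] + [p,q]. For instance
  ∂[2,3,8] = [3,8] − [2,8] + [2,3],
  ∂[5,6,7] = [6,7] − [5,7] + [5,6].
The 27×18 boundary matrix has rank 17 and Smith normal form diag(1,1,1,1,1,1,1,1,1,1,1,1,1,1,1,1,1).

Computing H_k = (kernel of ∂_k) / (image of ∂_{k+1}):

  H_0: rank C_0 − rank ∂_1 = 9 − 8 = 1, and the invariant factors of ∂_1 are all 1, so H_0 ≅ Z.
  H_1: rank ker ∂_1 − rank ∂_2 = (27 − 8) − 17 = 2, and the invariant factors of ∂_2 are all 1, so H_1 ≅ Z^2.
  H_2: rank ker ∂_2 − rank ∂_3 = (18 − 17) − 0 = 1, and there is no ∂_3, so H_2 ≅ Z.

As a check, the Euler characteristic is 9 − 27 + 18 = 0, which agrees with 1 − 2 + 1 = 0.
(K is a triangulation of the torus T^2.)

H_0 ≅ Z,  H_1 ≅ Z^2,  H_2 ≅ Z.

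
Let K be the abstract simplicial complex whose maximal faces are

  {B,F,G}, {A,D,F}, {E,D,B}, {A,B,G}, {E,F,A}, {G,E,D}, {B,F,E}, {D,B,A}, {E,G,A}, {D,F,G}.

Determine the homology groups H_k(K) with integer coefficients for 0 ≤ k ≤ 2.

H_0 = Z,  H_1 = Z/2,  H_2 = 0.

K has 6 vertices, 15 edges, 10 triangles.
rank ∂_0 = 0, rank ∂_1 = 5 ⇒ b_0 = 6 − 0 − 5 = 1; all invariant factors of ∂_1 are 1 so no torsion. So H_0 ≅ Z.
rank ∂_1 = 5, rank ∂_2 = 10 ⇒ b_1 = 15 − 5 − 10 = 0; ∂_2 has invariant factor(s) [2] giving torsion. So H_1 ≅ Z/2.
rank ∂_2 = 10, rank ∂_3 = 0 ⇒ b_2 = 10 − 10 − 0 = 0. So H_2 ≅ 0.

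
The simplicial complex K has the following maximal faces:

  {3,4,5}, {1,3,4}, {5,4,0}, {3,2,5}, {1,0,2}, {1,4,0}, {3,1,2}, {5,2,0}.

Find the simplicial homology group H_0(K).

Fix the vertex order 0 < 1 < 2 < 3 < 4 < 5 and write every simplex with vertices in increasing order. Then dim K = 2 and the simplices of K are:

  0-simplices (6): [0], [1], [2], [3], [4], [5]
  1-simplices (12): [0,1], [0,2], [0,4], [0,5], [1,2], [1,3], [1,4], [2,3], [2,5], [3,4], [3,5], [4,5]
  2-simplices (8): [0,1,2], [0,1,4], [0,2,5], [0,4,5], [1,2,3], [1,3,4], [2,3,5], [3,4,5]

so the chain groups are C_0 ≅ Z^6, C_1 ≅ Z^12, C_2 ≅ Z^8.

The boundary map ∂_1: C_1 → C_0 sends each edge [p,q] (with p < q) to q − p.
The resulting 6×12 matrix has rank 5, and its Smith normal form has invariant factors (1,1,1,1,1).

Boundary ∂_2: C_2 → C_1 acts by ∂[p,q,r] = [q,r] − [p,r] + [p,q]. For instance
  ∂[1,3,4] = [3,4] − [1,4] + [1,3],
  ∂[0,1,4] = [1,4] − [0,4] + [0,1].
The 12×8 boundary matrix has rank 7 and Smith normal form diag(1,1,1,1,1,1,1).

Computing H_k = (kernel of ∂_k) / (image of ∂_{k+1}):

  H_0: rank C_0 − rank ∂_1 = 6 − 5 = 1, and the invariant factors of ∂_1 are all 1, so H_0 ≅ Z.

H_0 = Z.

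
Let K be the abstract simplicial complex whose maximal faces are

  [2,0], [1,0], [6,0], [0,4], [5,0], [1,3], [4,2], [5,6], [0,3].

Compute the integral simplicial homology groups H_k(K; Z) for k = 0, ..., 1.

Order the vertices as 0 < 1 < 2 < 3 < 4 < 5 < 6. Listing each simplex with vertices in this order, K has dimension 1 with simplices:

  0-simplices (7): [0], [1], [2], [3], [4], [5], [6]
  1-simplices (9): [0,1], [0,2], [0,3], [0,4], [0,5], [0,6], [1,3], [2,4], [5,6]

giving chain groups C_0 ≅ Z^7, C_1 ≅ Z^9.

∂_1: C_1 → C_0 sends each edge [p,q] (with p < q) to q − p. For instance
  ∂[0,1] = [1] − [0].
The 7×9 boundary matrix has rank 6 and Smith normal form diag(1,1,1,1,1,1).

From H_k ≅ ker(∂_k) / im(∂_{k+1}) we obtain:

  H_0: rank C_0 − rank ∂_1 = 7 − 6 = 1, and the invariant factors of ∂_1 are all 1, so H_0 = Z.
  H_1: rank ker ∂_1 − rank ∂_2 = (9 − 6) − 0 = 3, and there is no ∂_2, so H_1 = Z^3.

(K is a triangulation of a wedge of 3 circles.)

H_0 ≅ Z,  H_1 ≅ Z^3.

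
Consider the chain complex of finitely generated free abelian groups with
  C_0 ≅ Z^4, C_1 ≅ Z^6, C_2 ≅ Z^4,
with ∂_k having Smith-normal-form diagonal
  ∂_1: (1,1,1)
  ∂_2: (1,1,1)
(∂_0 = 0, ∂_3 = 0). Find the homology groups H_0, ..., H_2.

H_0: b_0 = 4 − 0 − 3 = 1; torsion from ∂_1 factors > 1: none. So H_0 ≅ Z.
H_1: b_1 = 6 − 3 − 3 = 0; torsion from ∂_2 factors > 1: none. So H_1 ≅ 0.
H_2: b_2 = 4 − 3 − 0 = 1; torsion from ∂_3 factors > 1: none. So H_2 ≅ Z.

H_0 ≅ Z,  H_1 = 0,  H_2 ≅ Z.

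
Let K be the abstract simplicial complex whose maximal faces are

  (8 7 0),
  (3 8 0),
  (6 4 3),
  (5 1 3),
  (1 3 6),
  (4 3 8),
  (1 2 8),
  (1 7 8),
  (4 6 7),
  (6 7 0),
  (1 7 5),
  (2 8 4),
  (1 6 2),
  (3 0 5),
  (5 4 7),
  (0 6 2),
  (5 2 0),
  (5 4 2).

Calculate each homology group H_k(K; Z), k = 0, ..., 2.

We work with the vertex ordering 0 < 1 < 2 < 3 < 4 < 5 < 6 < 7 < 8. The simplices of K, each written with vertices in increasing order, are:

  0-simplices (9): [0], [1], [2], [3], [4], [5], [6], [7], [8]
  1-simplices (27): (27 of them)
  2-simplices (18): [0,2,5], [0,2,6], [0,3,5], [0,3,8], [0,6,7], [0,7,8], [1,2,6], [1,2,8], [1,3,5], [1,3,6], [1,5,7], [1,7,8], [2,4,5], [2,4,8], [3,4,6], [3,4,8], [4,5,7], [4,6,7]

so the chain groups are C_0 ≅ Z^9, C_1 ≅ Z^27, C_2 ≅ Z^18.

The boundary map ∂_1: C_1 → C_0 maps an edge to its endpoints' difference, ∂[p,q] = q − p. For instance
  ∂[0,7] = [7] − [0].
The resulting 9×27 matrix has rank 8, and its Smith normal form has invariant factors (1,1,1,1,1,1,1,1).

Boundary ∂_2: C_2 → C_1 maps a triangle to the signed sum of its edges. For instance
  ∂[2,4,8] = [4,8] − [2,8] + [2,4],
  ∂[3,4,8] = [4,8] − [3,8] + [3,4].
This gives a 27×18 integer matrix of rank 17; reducing to Smith normal form yields diagonal entries (1,1,1,1,1,1,1,1,1,1,1,1,1,1,1,1,1).

Now H_k = ker ∂_k / im ∂_{k+1}, so:

  H_0: rank C_0 − rank ∂_1 = 9 − 8 = 1, and the invariant factors of ∂_1 are all 1, so H_0 ≅ Z.
  H_1: rank ker ∂_1 − rank ∂_2 = (27 − 8) − 17 = 2, and the invariant factors of ∂_2 are all 1, so H_1 ≅ Z^2.
  H_2: rank ker ∂_2 − rank ∂_3 = (18 − 17) − 0 = 1, and there is no ∂_3, so H_2 ≅ Z.

As a check, the Euler characteristic is 9 − 27 + 18 = 0, which agrees with 1 − 2 + 1 = 0.

H_0 ≅ Z,  H_1 ≅ Z^2,  H_2 ≅ Z.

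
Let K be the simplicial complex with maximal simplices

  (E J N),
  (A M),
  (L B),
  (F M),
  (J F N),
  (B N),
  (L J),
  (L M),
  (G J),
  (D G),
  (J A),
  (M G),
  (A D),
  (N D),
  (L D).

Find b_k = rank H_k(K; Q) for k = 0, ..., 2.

b_0 = 1, b_1 = 7, b_2 = 0.

Fix the vertex order A < B < D < E < F < G < J < L < M < N and write every simplex with vertices in increasing order. Then dim K = 2 and the simplices of K are:

  0-simplices (10): A, B, D, E, F, G, J, L, M, N
  1-simplices (18): AD, AJ, AM, BL, BN, DG, DL, DN, EJ, EN, FJ, FM, FN, GJ, GM, JL, JN, LM
  2-simplices (2): EJN, FJN

giving chain groups C_0 ≅ Z^10, C_1 ≅ Z^18, C_2 ≅ Z^2.

Boundary ∂_1: C_1 → C_0 is given by ∂[p,q] = [q] − [p]. For instance
  ∂DL = L − D.
As a 10×18 matrix over Z this has rank 9, with invariant factors (1,1,1,1,1,1,1,1,1).

Boundary ∂_2: C_2 → C_1 sends each 2-simplex [p,q,r] to [q,r] − [p,r] + [p,q]. For instance
  ∂EJN = JN − EN + EJ,
  ∂FJN = JN − FN + FJ.
This gives a 18×2 integer matrix of rank 2; reducing to Smith normal form yields diagonal entries (1,1).

Reading off H_k = ker ∂_k / im ∂_{k+1}:

  H_0: rank C_0 − rank ∂_1 = 10 − 9 = 1, and the invariant factors of ∂_1 are all 1, so H_0 ≅ Z.
  H_1: rank ker ∂_1 − rank ∂_2 = (18 − 9) − 2 = 7, and the invariant factors of ∂_2 are all 1, so H_1 ≅ Z^7.
  H_2: rank ker ∂_2 − rank ∂_3 = (2 − 2) − 0 = 0, and there is no ∂_3, so H_2 ≅ 0.

Hence the Betti numbers are b_0 = 1, b_1 = 7, b_2 = 0.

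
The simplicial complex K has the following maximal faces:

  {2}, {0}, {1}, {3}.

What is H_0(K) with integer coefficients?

Order the vertices as 0 < 1 < 2 < 3. Listing each simplex with vertices in this order, K has dimension 0 with simplices:

  0-simplices (4): [0], [1], [2], [3]

Hence C_0 ≅ Z^4.

Reading off H_k = ker ∂_k / im ∂_{k+1}:

  H_0: rank C_0 − rank ∂_1 = 4 − 0 = 4, and there is no ∂_1, so H_0 = Z^4.

H_0 ≅ Z^4.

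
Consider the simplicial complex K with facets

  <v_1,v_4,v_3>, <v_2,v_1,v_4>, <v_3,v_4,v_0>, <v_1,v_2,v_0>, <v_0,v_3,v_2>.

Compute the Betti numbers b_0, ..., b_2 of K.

Fix the vertex order v_0 < v_1 < v_2 < v_3 < v_4 and write every simplex with vertices in increasing order. Then dim K = 2 and the simplices of K are:

  0-simplices (5): [v_0], [v_1], [v_2], [v_3], [v_4]
  1-simplices (10): [v_0,v_1], [v_0,v_2], [v_0,v_3], [v_0,v_4], [v_1,v_2], [v_1,v_3], [v_1,v_4], [v_2,v_3], [v_2,v_4], [v_3,v_4]
  2-simplices (5): [v_0,v_1,v_2], [v_0,v_2,v_3], [v_0,v_3,v_4], [v_1,v_2,v_4], [v_1,v_3,v_4]

so the chain groups are C_0 ≅ Z^5, C_1 ≅ Z^10, C_2 ≅ Z^5.

∂_1: C_1 → C_0 sends each edge [p,q] (with p < q) to q − p.
As a 5×10 matrix over Z this has rank 4, with invariant factors (1,1,1,1).

The boundary map ∂_2: C_2 → C_1 sends each 2-simplex [p,q,r] to [q,r] − [p,r] + [p,q]. For instance
  ∂[v_1,v_2,v_4] = [v_2,v_4] − [v_1,v_4] + [v_1,v_2],
  ∂[v_1,v_3,v_4] = [v_3,v_4] − [v_1,v_4] + [v_1,v_3].
The resulting 10×5 matrix has rank 5, and its Smith normal form has invariant factors (1,1,1,1,1).

Computing H_k = (kernel of ∂_k) / (image of ∂_{k+1}):

  H_0: rank C_0 − rank ∂_1 = 5 − 4 = 1, and the invariant factors of ∂_1 are all 1, so H_0 = Z.
  H_1: rank ker ∂_1 − rank ∂_2 = (10 − 4) − 5 = 1, and the invariant factors of ∂_2 are all 1, so H_1 = Z.
  H_2: rank ker ∂_2 − rank ∂_3 = (5 − 5) − 0 = 0, and there is no ∂_3, so H_2 = 0.

Hence the Betti numbers are b_0 = 1, b_1 = 1, b_2 = 0.

b_0 = 1, b_1 = 1, b_2 = 0.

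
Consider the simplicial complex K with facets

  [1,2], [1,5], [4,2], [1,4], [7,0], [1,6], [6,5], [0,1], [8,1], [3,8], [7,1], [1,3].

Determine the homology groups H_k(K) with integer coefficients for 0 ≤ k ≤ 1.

We work with the vertex ordering 0 < 1 < 2 < 3 < 4 < 5 < 6 < 7 < 8. The simplices of K, each written with vertices in increasing order, are:

  0-simplices (9): [0], [1], [2], [3], [4], [5], [6], [7], [8]
  1-simplices (12): [0,1], [0,7], [1,2], [1,3], [1,4], [1,5], [1,6], [1,7], [1,8], [2,4], [3,8], [5,6]

giving chain groups C_0 ≅ Z^9, C_1 ≅ Z^12.

Boundary ∂_1: C_1 → C_0 maps an edge to its endpoints' difference, ∂[p,q] = q − p. For instance
  ∂[5,6] = [6] − [5].
As a 9×12 matrix over Z this has rank 8, with invariant factors (1,1,1,1,1,1,1,1).

Reading off H_k = ker ∂_k / im ∂_{k+1}:

  H_0: rank C_0 − rank ∂_1 = 9 − 8 = 1, and the invariant factors of ∂_1 are all 1, so H_0 ≅ Z.
  H_1: rank ker ∂_1 − rank ∂_2 = (12 − 8) − 0 = 4, and there is no ∂_2, so H_1 ≅ Z^4.

As a check, the Euler characteristic is 9 − 12 = -3, which agrees with 1 − 4 = -3.
(K is a triangulation of a wedge of 4 circles.)

H_0 ≅ Z,  H_1 ≅ Z^4.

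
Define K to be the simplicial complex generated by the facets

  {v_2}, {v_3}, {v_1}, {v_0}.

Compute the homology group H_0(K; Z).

Order the vertices as v_0 < v_1 < v_2 < v_3. Listing each simplex with vertices in this order, K has dimension 0 with simplices:

  0-simplices (4): [v_0], [v_1], [v_2], [v_3]

giving chain groups C_0 ≅ Z^4.

From H_k ≅ ker(∂_k) / im(∂_{k+1}) we obtain:

  H_0: rank C_0 − rank ∂_1 = 4 − 0 = 4, and there is no ∂_1, so H_0 ≅ Z^4.

H_0 = Z^4.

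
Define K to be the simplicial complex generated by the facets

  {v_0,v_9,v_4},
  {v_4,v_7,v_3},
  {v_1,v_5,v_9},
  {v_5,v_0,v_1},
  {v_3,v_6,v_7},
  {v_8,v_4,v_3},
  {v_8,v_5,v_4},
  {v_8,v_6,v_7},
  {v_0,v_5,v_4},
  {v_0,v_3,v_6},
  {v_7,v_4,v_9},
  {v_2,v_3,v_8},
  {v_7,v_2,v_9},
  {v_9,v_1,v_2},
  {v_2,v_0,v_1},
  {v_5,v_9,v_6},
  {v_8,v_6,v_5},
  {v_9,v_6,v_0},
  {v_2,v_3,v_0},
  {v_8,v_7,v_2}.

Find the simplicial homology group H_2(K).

Fix the vertex order v_0 < v_1 < v_2 < v_3 < v_4 < v_5 < v_6 < v_7 < v_8 < v_9 and write every simplex with vertices in increasing order. Then dim K = 2 and the simplices of K are:

  0-simplices (10): [v_0], [v_1], [v_2], [v_3], [v_4], [v_5], [v_6], [v_7], [v_8], [v_9]
  1-simplices (30): (30 of them)
  2-simplices (20): (20 of them)

so the chain groups are C_0 ≅ Z^10, C_1 ≅ Z^30, C_2 ≅ Z^20.

∂_1: C_1 → C_0 sends each edge [p,q] (with p < q) to q − p.
The resulting 10×30 matrix has rank 9, and its Smith normal form has invariant factors (1,1,1,1,1,1,1,1,1).

Boundary ∂_2: C_2 → C_1 maps a triangle to the signed sum of its edges. For instance
  ∂[v_2,v_7,v_9] = [v_7,v_9] − [v_2,v_9] + [v_2,v_7],
  ∂[v_0,v_4,v_9] = [v_4,v_9] − [v_0,v_9] + [v_0,v_4].
The resulting 30×20 matrix has rank 20, and its Smith normal form has invariant factors (1,1,1,1,1,1,1,1,1,1,1,1,1,1,1,1,1,1,1,2).

Now H_k = ker ∂_k / im ∂_{k+1}, so:

  H_2: rank ker ∂_2 − rank ∂_3 = (20 − 20) − 0 = 0, and there is no ∂_3, so H_2 ≅ 0.

H_2 ≅ 0.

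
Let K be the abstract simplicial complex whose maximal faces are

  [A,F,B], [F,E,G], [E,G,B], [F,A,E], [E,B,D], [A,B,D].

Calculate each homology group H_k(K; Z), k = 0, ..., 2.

H_0 = Z,  H_1 = Z,  H_2 = 0.

Fix the vertex order A < B < D < E < F < G and write every simplex with vertices in increasing order. Then dim K = 2 and the simplices of K are:

  0-simplices (6): A, B, D, E, F, G
  1-simplices (12): AB, AD, AE, AF, BD, BE, BF, BG, DE, EF, EG, FG
  2-simplices (6): ABD, ABF, AEF, BDE, BEG, EFG

Hence C_0 ≅ Z^6, C_1 ≅ Z^12, C_2 ≅ Z^6.

Boundary ∂_1: C_1 → C_0 maps an edge to its endpoints' difference, ∂[p,q] = q − p. For instance
  ∂EF = F − E.
The 6×12 boundary matrix has rank 5 and Smith normal form diag(1,1,1,1,1).

The boundary map ∂_2: C_2 → C_1 maps a triangle to the signed sum of its edges. For instance
  ∂ABD = BD − AD + AB,
  ∂ABF = BF − AF + AB.
The resulting 12×6 matrix has rank 6, and its Smith normal form has invariant factors (1,1,1,1,1,1).

Now H_k = ker ∂_k / im ∂_{k+1}, so:

  H_0: rank C_0 − rank ∂_1 = 6 − 5 = 1, and the invariant factors of ∂_1 are all 1, so H_0 = Z.
  H_1: rank ker ∂_1 − rank ∂_2 = (12 − 5) − 6 = 1, and the invariant factors of ∂_2 are all 1, so H_1 = Z.
  H_2: rank ker ∂_2 − rank ∂_3 = (6 − 6) − 0 = 0, and there is no ∂_3, so H_2 = 0.

(K is a triangulation of the cylinder S^1 x I.)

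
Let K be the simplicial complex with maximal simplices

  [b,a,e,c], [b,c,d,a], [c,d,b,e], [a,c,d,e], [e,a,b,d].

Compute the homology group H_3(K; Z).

H_3 = Z.

We work with the vertex ordering a < b < c < d < e. The simplices of K, each written with vertices in increasing order, are:

  0-simplices (5): a, b, c, d, e
  1-simplices (10): ab, ac, ad, ae, bc, bd, be, cd, ce, de
  2-simplices (10): abc, abd, abe, acd, ace, ade, bcd, bce, bde, cde
  3-simplices (5): abcd, abce, abde, acde, bcde

giving chain groups C_0 ≅ Z^5, C_1 ≅ Z^10, C_2 ≅ Z^10, C_3 ≅ Z^5.

∂_1: C_1 → C_0 sends each edge [p,q] (with p < q) to q − p.
The 5×10 boundary matrix has rank 4 and Smith normal form diag(1,1,1,1).

Boundary ∂_2: C_2 → C_1 maps a triangle to the signed sum of its edges. For instance
  ∂ade = de − ae + ad,
  ∂ace = ce − ae + ac.
As a 10×10 matrix over Z this has rank 6, with invariant factors (1,1,1,1,1,1).

The boundary map ∂_3: C_3 → C_2 sends each 3-simplex σ to the alternating sum Σ_i (−1)^i (σ with its i-th vertex removed). For instance
  ∂abde = bde − ade + abe − abd,
  ∂acde = cde − ade + ace − acd.
As a 10×5 matrix over Z this has rank 4, with invariant factors (1,1,1,1).

Reading off H_k = ker ∂_k / im ∂_{k+1}:

  H_3: rank ker ∂_3 − rank ∂_4 = (5 − 4) − 0 = 1, and there is no ∂_4, so H_3 ≅ Z.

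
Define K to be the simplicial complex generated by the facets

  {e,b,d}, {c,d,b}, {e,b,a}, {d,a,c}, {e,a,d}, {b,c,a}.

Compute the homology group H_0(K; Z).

Order the vertices as a < b < c < d < e. Listing each simplex with vertices in this order, K has dimension 2 with simplices:

  0-simplices (5): a, b, c, d, e
  1-simplices (9): ab, ac, ad, ae, bc, bd, be, cd, de
  2-simplices (6): abc, abe, acd, ade, bcd, bde

so the chain groups are C_0 ≅ Z^5, C_1 ≅ Z^9, C_2 ≅ Z^6.

Boundary ∂_1: C_1 → C_0 is given by ∂[p,q] = [q] − [p].
The 5×9 boundary matrix has rank 4 and Smith normal form diag(1,1,1,1).

The boundary map ∂_2: C_2 → C_1 sends each 2-simplex [p,q,r] to [q,r] − [p,r] + [p,q]. For instance
  ∂acd = cd − ad + ac,
  ∂bcd = cd − bd + bc.
The 9×6 boundary matrix has rank 5 and Smith normal form diag(1,1,1,1,1).

Computing H_k = (kernel of ∂_k) / (image of ∂_{k+1}):

  H_0: rank C_0 − rank ∂_1 = 5 − 4 = 1, and the invariant factors of ∂_1 are all 1, so H_0 ≅ Z.

H_0 ≅ Z.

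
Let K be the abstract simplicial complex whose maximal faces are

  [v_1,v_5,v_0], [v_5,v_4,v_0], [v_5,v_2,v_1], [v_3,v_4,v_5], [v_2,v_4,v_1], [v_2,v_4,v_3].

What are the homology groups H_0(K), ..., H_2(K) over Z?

We work with the vertex ordering v_0 < v_1 < v_2 < v_3 < v_4 < v_5. The simplices of K, each written with vertices in increasing order, are:

  0-simplices (6): [v_0], [v_1], [v_2], [v_3], [v_4], [v_5]
  1-simplices (12): [v_0,v_1], [v_0,v_4], [v_0,v_5], [v_1,v_2], [v_1,v_4], [v_1,v_5], [v_2,v_3], [v_2,v_4], [v_2,v_5], [v_3,v_4], [v_3,v_5], [v_4,v_5]
  2-simplices (6): [v_0,v_1,v_5], [v_0,v_4,v_5], [v_1,v_2,v_4], [v_1,v_2,v_5], [v_2,v_3,v_4], [v_3,v_4,v_5]

so the chain groups are C_0 ≅ Z^6, C_1 ≅ Z^12, C_2 ≅ Z^6.

The boundary map ∂_1: C_1 → C_0 is given by ∂[p,q] = [q] − [p].
As a 6×12 matrix over Z this has rank 5, with invariant factors (1,1,1,1,1).

Boundary ∂_2: C_2 → C_1 acts by ∂[p,q,r] = [q,r] − [p,r] + [p,q]. For instance
  ∂[v_0,v_4,v_5] = [v_4,v_5] − [v_0,v_5] + [v_0,v_4],
  ∂[v_2,v_3,v_4] = [v_3,v_4] − [v_2,v_4] + [v_2,v_3].
This gives a 12×6 integer matrix of rank 6; reducing to Smith normal form yields diagonal entries (1,1,1,1,1,1).

Reading off H_k = ker ∂_k / im ∂_{k+1}:

  H_0: rank C_0 − rank ∂_1 = 6 − 5 = 1, and the invariant factors of ∂_1 are all 1, so H_0 = Z.
  H_1: rank ker ∂_1 − rank ∂_2 = (12 − 5) − 6 = 1, and the invariant factors of ∂_2 are all 1, so H_1 = Z.
  H_2: rank ker ∂_2 − rank ∂_3 = (6 − 6) − 0 = 0, and there is no ∂_3, so H_2 = 0.

As a check, the Euler characteristic is 6 − 12 + 6 = 0, which agrees with 1 − 1 + 0 = 0.
(K is a triangulation of the cylinder S^1 x I.)

H_0 = Z,  H_1 = Z,  H_2 = 0.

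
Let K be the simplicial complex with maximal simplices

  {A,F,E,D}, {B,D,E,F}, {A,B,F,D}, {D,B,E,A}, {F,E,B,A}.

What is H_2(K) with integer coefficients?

H_2 = 0.

K has 5 vertices, 10 edges, 10 triangles, 5 3-simplices.
rank ∂_2 = 6, rank ∂_3 = 4 ⇒ b_2 = 10 − 6 − 4 = 0; all invariant factors of ∂_3 are 1 so no torsion. So H_2 ≅ 0.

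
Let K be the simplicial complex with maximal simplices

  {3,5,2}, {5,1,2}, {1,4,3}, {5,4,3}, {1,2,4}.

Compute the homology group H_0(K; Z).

H_0 ≅ Z.

Take the total order 1 < 2 < 3 < 4 < 5 on the vertex set. Then K (dimension 2) consists of the simplices:

  0-simplices (5): [1], [2], [3], [4], [5]
  1-simplices (10): [1,2], [1,3], [1,4], [1,5], [2,3], [2,4], [2,5], [3,4], [3,5], [4,5]
  2-simplices (5): [1,2,4], [1,2,5], [1,3,4], [2,3,5], [3,4,5]

Hence C_0 ≅ Z^5, C_1 ≅ Z^10, C_2 ≅ Z^5.

The boundary map ∂_1: C_1 → C_0 is given by ∂[p,q] = [q] − [p].
This gives a 5×10 integer matrix of rank 4; reducing to Smith normal form yields diagonal entries (1,1,1,1).

Boundary ∂_2: C_2 → C_1 sends each 2-simplex [p,q,r] to [q,r] − [p,r] + [p,q]. For instance
  ∂[3,4,5] = [4,5] − [3,5] + [3,4],
  ∂[1,2,4] = [2,4] − [1,4] + [1,2].
This gives a 10×5 integer matrix of rank 5; reducing to Smith normal form yields diagonal entries (1,1,1,1,1).

Computing H_k = (kernel of ∂_k) / (image of ∂_{k+1}):

  H_0: rank C_0 − rank ∂_1 = 5 − 4 = 1, and the invariant factors of ∂_1 are all 1, so H_0 = Z.

(K is a triangulation of the Möbius band.)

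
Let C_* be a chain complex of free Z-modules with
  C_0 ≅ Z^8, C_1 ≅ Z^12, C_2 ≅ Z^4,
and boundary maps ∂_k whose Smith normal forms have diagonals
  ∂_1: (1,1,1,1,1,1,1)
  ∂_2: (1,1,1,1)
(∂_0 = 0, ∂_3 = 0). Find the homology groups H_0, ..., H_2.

H_0: b_0 = 8 − 0 − 7 = 1; torsion from ∂_1 factors > 1: none. So H_0 ≅ Z.
H_1: b_1 = 12 − 7 − 4 = 1; torsion from ∂_2 factors > 1: none. So H_1 ≅ Z.
H_2: b_2 = 4 − 4 − 0 = 0; torsion from ∂_3 factors > 1: none. So H_2 ≅ 0.

H_0 ≅ Z,  H_1 ≅ Z,  H_2 = 0.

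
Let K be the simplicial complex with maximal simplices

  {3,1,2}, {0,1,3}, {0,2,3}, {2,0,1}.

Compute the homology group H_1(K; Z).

We work with the vertex ordering 0 < 1 < 2 < 3. The simplices of K, each written with vertices in increasing order, are:

  0-simplices (4): [0], [1], [2], [3]
  1-simplices (6): [0,1], [0,2], [0,3], [1,2], [1,3], [2,3]
  2-simplices (4): [0,1,2], [0,1,3], [0,2,3], [1,2,3]

Hence C_0 ≅ Z^4, C_1 ≅ Z^6, C_2 ≅ Z^4.

∂_1: C_1 → C_0 sends each edge [p,q] (with p < q) to q − p. For instance
  ∂[0,1] = [1] − [0].
As a 4×6 matrix over Z this has rank 3, with invariant factors (1,1,1).

Boundary ∂_2: C_2 → C_1 maps a triangle to the signed sum of its edges. For instance
  ∂[0,1,2] = [1,2] − [0,2] + [0,1],
  ∂[0,2,3] = [2,3] − [0,3] + [0,2].
The resulting 6×4 matrix has rank 3, and its Smith normal form has invariant factors (1,1,1).

Computing H_k = (kernel of ∂_k) / (image of ∂_{k+1}):

  H_1: rank ker ∂_1 − rank ∂_2 = (6 − 3) − 3 = 0, and the invariant factors of ∂_2 are all 1, so H_1 = 0.

H_1 = 0.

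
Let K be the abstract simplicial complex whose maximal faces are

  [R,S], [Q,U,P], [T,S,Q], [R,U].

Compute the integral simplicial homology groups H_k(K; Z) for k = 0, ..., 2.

H_0 = Z,  H_1 = Z,  H_2 = 0.

Fix the vertex order P < Q < R < S < T < U and write every simplex with vertices in increasing order. Then dim K = 2 and the simplices of K are:

  0-simplices (6): P, Q, R, S, T, U
  1-simplices (8): PQ, PU, QS, QT, QU, RS, RU, ST
  2-simplices (2): PQU, QST

Hence C_0 ≅ Z^6, C_1 ≅ Z^8, C_2 ≅ Z^2.

Boundary ∂_1: C_1 → C_0 is given by ∂[p,q] = [q] − [p]. For instance
  ∂ST = T − S.
The resulting 6×8 matrix has rank 5, and its Smith normal form has invariant factors (1,1,1,1,1).

The boundary map ∂_2: C_2 → C_1 sends each 2-simplex [p,q,r] to [q,r] − [p,r] + [p,q]. For instance
  ∂QST = ST − QT + QS,
  ∂PQU = QU − PU + PQ.
The resulting 8×2 matrix has rank 2, and its Smith normal form has invariant factors (1,1).

Now H_k = ker ∂_k / im ∂_{k+1}, so:

  H_0: rank C_0 − rank ∂_1 = 6 − 5 = 1, and the invariant factors of ∂_1 are all 1, so H_0 ≅ Z.
  H_1: rank ker ∂_1 − rank ∂_2 = (8 − 5) − 2 = 1, and the invariant factors of ∂_2 are all 1, so H_1 ≅ Z.
  H_2: rank ker ∂_2 − rank ∂_3 = (2 − 2) − 0 = 0, and there is no ∂_3, so H_2 ≅ 0.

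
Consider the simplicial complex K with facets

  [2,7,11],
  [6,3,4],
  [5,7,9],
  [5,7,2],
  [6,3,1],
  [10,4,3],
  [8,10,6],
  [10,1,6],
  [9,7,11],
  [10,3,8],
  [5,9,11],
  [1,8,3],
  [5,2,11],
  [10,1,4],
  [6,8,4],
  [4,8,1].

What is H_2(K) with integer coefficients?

Fix the vertex order 1 < 2 < 3 < 4 < 5 < 6 < 7 < 8 < 9 < 10 < 11 and write every simplex with vertices in increasing order. Then dim K = 2 and the simplices of K are:

  0-simplices (11): [1], [2], [3], [4], [5], [6], [7], [8], [9], [10], [11]
  1-simplices (24): (24 of them)
  2-simplices (16): [1,3,6], [1,3,8], [1,4,8], [1,4,10], [1,6,10], [2,5,7], [2,5,11], [2,7,11], [3,4,6], [3,4,10], [3,8,10], [4,6,8], [5,7,9], [5,9,11], [6,8,10], [7,9,11]

so the chain groups are C_0 ≅ Z^11, C_1 ≅ Z^24, C_2 ≅ Z^16.

The boundary map ∂_1: C_1 → C_0 is given by ∂[p,q] = [q] − [p]. For instance
  ∂[1,4] = [4] − [1].
This gives a 11×24 integer matrix of rank 9; reducing to Smith normal form yields diagonal entries (1,1,1,1,1,1,1,1,1).

Boundary ∂_2: C_2 → C_1 acts by ∂[p,q,r] = [q,r] − [p,r] + [p,q]. For instance
  ∂[3,8,10] = [8,10] − [3,10] + [3,8],
  ∂[3,4,6] = [4,6] − [3,6] + [3,4].
This gives a 24×16 integer matrix of rank 15; reducing to Smith normal form yields diagonal entries (1,1,1,1,1,1,1,1,1,1,1,1,1,1,2).

Now H_k = ker ∂_k / im ∂_{k+1}, so:

  H_2: rank ker ∂_2 − rank ∂_3 = (16 − 15) − 0 = 1, and there is no ∂_3, so H_2 = Z.

H_2 = Z.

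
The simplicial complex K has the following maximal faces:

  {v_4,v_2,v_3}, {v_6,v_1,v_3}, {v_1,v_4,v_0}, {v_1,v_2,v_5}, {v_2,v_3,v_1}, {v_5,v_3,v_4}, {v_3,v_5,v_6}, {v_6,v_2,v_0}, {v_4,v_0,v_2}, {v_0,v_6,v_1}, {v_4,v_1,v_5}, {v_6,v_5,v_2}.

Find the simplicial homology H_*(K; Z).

We work with the vertex ordering v_0 < v_1 < v_2 < v_3 < v_4 < v_5 < v_6. The simplices of K, each written with vertices in increasing order, are:

  0-simplices (7): [v_0], [v_1], [v_2], [v_3], [v_4], [v_5], [v_6]
  1-simplices (18): (18 of them)
  2-simplices (12): (12 of them)

so the chain groups are C_0 ≅ Z^7, C_1 ≅ Z^18, C_2 ≅ Z^12.

∂_1: C_1 → C_0 is given by ∂[p,q] = [q] − [p]. For instance
  ∂[v_1,v_4] = [v_4] − [v_1].
As a 7×18 matrix over Z this has rank 6, with invariant factors (1,1,1,1,1,1).

Boundary ∂_2: C_2 → C_1 maps a triangle to the signed sum of its edges. For instance
  ∂[v_3,v_5,v_6] = [v_5,v_6] − [v_3,v_6] + [v_3,v_5],
  ∂[v_1,v_4,v_5] = [v_4,v_5] − [v_1,v_5] + [v_1,v_4].
As a 18×12 matrix over Z this has rank 12, with invariant factors (1,1,1,1,1,1,1,1,1,1,1,2).

Now H_k = ker ∂_k / im ∂_{k+1}, so:

  H_0: rank C_0 − rank ∂_1 = 7 − 6 = 1, and the invariant factors of ∂_1 are all 1, so H_0 ≅ Z.
  H_1: rank ker ∂_1 − rank ∂_2 = (18 − 6) − 12 = 0, and ∂_2 has invariant factor 2 > 1, so H_1 ≅ Z_2.
  H_2: rank ker ∂_2 − rank ∂_3 = (12 − 12) − 0 = 0, and there is no ∂_3, so H_2 ≅ 0.

H_0 = Z,  H_1 = Z_2,  H_2 = 0.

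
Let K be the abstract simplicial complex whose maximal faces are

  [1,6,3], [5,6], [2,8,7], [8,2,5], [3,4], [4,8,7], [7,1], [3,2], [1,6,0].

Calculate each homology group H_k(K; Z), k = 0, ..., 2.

H_0 ≅ Z,  H_1 ≅ Z^3,  H_2 = 0.

Take the total order 0 < 1 < 2 < 3 < 4 < 5 < 6 < 7 < 8 on the vertex set. Then K (dimension 2) consists of the simplices:

  0-simplices (9): [0], [1], [2], [3], [4], [5], [6], [7], [8]
  1-simplices (16): [0,1], [0,6], [1,3], [1,6], [1,7], [2,3], [2,5], [2,7], [2,8], [3,4], [3,6], [4,7], [4,8], [5,6], [5,8], [7,8]
  2-simplices (5): [0,1,6], [1,3,6], [2,5,8], [2,7,8], [4,7,8]

giving chain groups C_0 ≅ Z^9, C_1 ≅ Z^16, C_2 ≅ Z^5.

The boundary map ∂_1: C_1 → C_0 maps an edge to its endpoints' difference, ∂[p,q] = q − p.
The 9×16 boundary matrix has rank 8 and Smith normal form diag(1,1,1,1,1,1,1,1).

∂_2: C_2 → C_1 maps a triangle to the signed sum of its edges. For instance
  ∂[2,5,8] = [5,8] − [2,8] + [2,5],
  ∂[2,7,8] = [7,8] − [2,8] + [2,7].
This gives a 16×5 integer matrix of rank 5; reducing to Smith normal form yields diagonal entries (1,1,1,1,1).

From H_k ≅ ker(∂_k) / im(∂_{k+1}) we obtain:

  H_0: rank C_0 − rank ∂_1 = 9 − 8 = 1, and the invariant factors of ∂_1 are all 1, so H_0 = Z.
  H_1: rank ker ∂_1 − rank ∂_2 = (16 − 8) − 5 = 3, and the invariant factors of ∂_2 are all 1, so H_1 = Z^3.
  H_2: rank ker ∂_2 − rank ∂_3 = (5 − 5) − 0 = 0, and there is no ∂_3, so H_2 = 0.

As a check, the Euler characteristic is 9 − 16 + 5 = -2, which agrees with 1 − 3 + 0 = -2.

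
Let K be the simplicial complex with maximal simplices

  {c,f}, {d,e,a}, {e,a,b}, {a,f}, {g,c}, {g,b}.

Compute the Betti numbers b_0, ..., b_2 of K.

Order the vertices as a < b < c < d < e < f < g. Listing each simplex with vertices in this order, K has dimension 2 with simplices:

  0-simplices (7): a, b, c, d, e, f, g
  1-simplices (9): ab, ad, ae, af, be, bg, cf, cg, de
  2-simplices (2): abe, ade

so the chain groups are C_0 ≅ Z^7, C_1 ≅ Z^9, C_2 ≅ Z^2.

The boundary map ∂_1: C_1 → C_0 is given by ∂[p,q] = [q] − [p]. For instance
  ∂cg = g − c.
The resulting 7×9 matrix has rank 6, and its Smith normal form has invariant factors (1,1,1,1,1,1).

∂_2: C_2 → C_1 maps a triangle to the signed sum of its edges. For instance
  ∂ade = de − ae + ad,
  ∂abe = be − ae + ab.
This gives a 9×2 integer matrix of rank 2; reducing to Smith normal form yields diagonal entries (1,1).

From H_k ≅ ker(∂_k) / im(∂_{k+1}) we obtain:

  H_0: rank C_0 − rank ∂_1 = 7 − 6 = 1, and the invariant factors of ∂_1 are all 1, so H_0 = Z.
  H_1: rank ker ∂_1 − rank ∂_2 = (9 − 6) − 2 = 1, and the invariant factors of ∂_2 are all 1, so H_1 = Z.
  H_2: rank ker ∂_2 − rank ∂_3 = (2 − 2) − 0 = 0, and there is no ∂_3, so H_2 = 0.

As a check, the Euler characteristic is 7 − 9 + 2 = 0, which agrees with 1 − 1 + 0 = 0.

Hence the Betti numbers are b_0 = 1, b_1 = 1, b_2 = 0.

b_0 = 1, b_1 = 1, b_2 = 0.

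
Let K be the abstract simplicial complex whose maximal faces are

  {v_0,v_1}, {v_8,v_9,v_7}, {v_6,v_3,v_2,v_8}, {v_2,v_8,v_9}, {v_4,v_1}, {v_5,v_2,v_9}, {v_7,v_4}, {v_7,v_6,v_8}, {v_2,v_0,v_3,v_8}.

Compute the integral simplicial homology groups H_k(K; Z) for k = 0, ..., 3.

H_0 = Z,  H_1 = Z,  H_2 = 0,  H_3 = 0.

Take the total order v_0 < v_1 < v_2 < v_3 < v_4 < v_5 < v_6 < v_7 < v_8 < v_9 on the vertex set. Then K (dimension 3) consists of the simplices:

  0-simplices (10): [v_0], [v_1], [v_2], [v_3], [v_4], [v_5], [v_6], [v_7], [v_8], [v_9]
  1-simplices (19): (19 of them)
  2-simplices (11): (11 of them)
  3-simplices (2): [v_0,v_2,v_3,v_8], [v_2,v_3,v_6,v_8]

Hence C_0 ≅ Z^10, C_1 ≅ Z^19, C_2 ≅ Z^11, C_3 ≅ Z^2.

∂_1: C_1 → C_0 maps an edge to its endpoints' difference, ∂[p,q] = q − p. For instance
  ∂[v_2,v_3] = [v_3] − [v_2].
The 10×19 boundary matrix has rank 9 and Smith normal form diag(1,1,1,1,1,1,1,1,1).

Boundary ∂_2: C_2 → C_1 maps a triangle to the signed sum of its edges. For instance
  ∂[v_2,v_8,v_9] = [v_8,v_9] − [v_2,v_9] + [v_2,v_8],
  ∂[v_0,v_3,v_8] = [v_3,v_8] − [v_0,v_8] + [v_0,v_3].
As a 19×11 matrix over Z this has rank 9, with invariant factors (1,1,1,1,1,1,1,1,1).

∂_3: C_3 → C_2 sends each 3-simplex σ to the alternating sum Σ_i (−1)^i (σ with its i-th vertex removed). For instance
  ∂[v_0,v_2,v_3,v_8] = [v_2,v_3,v_8] − [v_0,v_3,v_8] + [v_0,v_2,v_8] − [v_0,v_2,v_3],
  ∂[v_2,v_3,v_6,v_8] = [v_3,v_6,v_8] − [v_2,v_6,v_8] + [v_2,v_3,v_8] − [v_2,v_3,v_6].
This gives a 11×2 integer matrix of rank 2; reducing to Smith normal form yields diagonal entries (1,1).

Reading off H_k = ker ∂_k / im ∂_{k+1}:

  H_0: rank C_0 − rank ∂_1 = 10 − 9 = 1, and the invariant factors of ∂_1 are all 1, so H_0 ≅ Z.
  H_1: rank ker ∂_1 − rank ∂_2 = (19 − 9) − 9 = 1, and the invariant factors of ∂_2 are all 1, so H_1 ≅ Z.
  H_2: rank ker ∂_2 − rank ∂_3 = (11 − 9) − 2 = 0, and the invariant factors of ∂_3 are all 1, so H_2 ≅ 0.
  H_3: rank ker ∂_3 − rank ∂_4 = (2 − 2) − 0 = 0, and there is no ∂_4, so H_3 ≅ 0.

As a check, the Euler characteristic is 10 − 19 + 11 − 2 = 0, which agrees with 1 − 1 + 0 − 0 = 0.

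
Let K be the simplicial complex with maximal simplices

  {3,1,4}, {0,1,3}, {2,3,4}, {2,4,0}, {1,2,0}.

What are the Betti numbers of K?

Fix the vertex order 0 < 1 < 2 < 3 < 4 and write every simplex with vertices in increasing order. Then dim K = 2 and the simplices of K are:

  0-simplices (5): [0], [1], [2], [3], [4]
  1-simplices (10): [0,1], [0,2], [0,3], [0,4], [1,2], [1,3], [1,4], [2,3], [2,4], [3,4]
  2-simplices (5): [0,1,2], [0,1,3], [0,2,4], [1,3,4], [2,3,4]

Hence C_0 ≅ Z^5, C_1 ≅ Z^10, C_2 ≅ Z^5.

Boundary ∂_1: C_1 → C_0 maps an edge to its endpoints' difference, ∂[p,q] = q − p. For instance
  ∂[1,4] = [4] − [1].
As a 5×10 matrix over Z this has rank 4, with invariant factors (1,1,1,1).

Boundary ∂_2: C_2 → C_1 acts by ∂[p,q,r] = [q,r] − [p,r] + [p,q]. For instance
  ∂[0,2,4] = [2,4] − [0,4] + [0,2],
  ∂[0,1,2] = [1,2] − [0,2] + [0,1].
The resulting 10×5 matrix has rank 5, and its Smith normal form has invariant factors (1,1,1,1,1).

Now H_k = ker ∂_k / im ∂_{k+1}, so:

  H_0: rank C_0 − rank ∂_1 = 5 − 4 = 1, and the invariant factors of ∂_1 are all 1, so H_0 ≅ Z.
  H_1: rank ker ∂_1 − rank ∂_2 = (10 − 4) − 5 = 1, and the invariant factors of ∂_2 are all 1, so H_1 ≅ Z.
  H_2: rank ker ∂_2 − rank ∂_3 = (5 − 5) − 0 = 0, and there is no ∂_3, so H_2 ≅ 0.

As a check, the Euler characteristic is 5 − 10 + 5 = 0, which agrees with 1 − 1 + 0 = 0.
(K is a triangulation of the Möbius band.)

Hence the Betti numbers are b_0 = 1, b_1 = 1, b_2 = 0.

b_0 = 1, b_1 = 1, b_2 = 0.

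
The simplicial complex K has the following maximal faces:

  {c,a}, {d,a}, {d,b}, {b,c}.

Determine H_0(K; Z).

Fix the vertex order a < b < c < d and write every simplex with vertices in increasing order. Then dim K = 1 and the simplices of K are:

  0-simplices (4): a, b, c, d
  1-simplices (4): ac, ad, bc, bd

giving chain groups C_0 ≅ Z^4, C_1 ≅ Z^4.

Boundary ∂_1: C_1 → C_0 is given by ∂[p,q] = [q] − [p].
The 4×4 boundary matrix has rank 3 and Smith normal form diag(1,1,1).

Reading off H_k = ker ∂_k / im ∂_{k+1}:

  H_0: rank C_0 − rank ∂_1 = 4 − 3 = 1, and the invariant factors of ∂_1 are all 1, so H_0 ≅ Z.

H_0 ≅ Z.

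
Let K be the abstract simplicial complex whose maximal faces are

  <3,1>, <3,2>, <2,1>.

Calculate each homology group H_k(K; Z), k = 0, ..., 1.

Take the total order 1 < 2 < 3 on the vertex set. Then K (dimension 1) consists of the simplices:

  0-simplices (3): [1], [2], [3]
  1-simplices (3): [1,2], [1,3], [2,3]

so the chain groups are C_0 ≅ Z^3, C_1 ≅ Z^3.

The boundary map ∂_1: C_1 → C_0 maps an edge to its endpoints' difference, ∂[p,q] = q − p.
The resulting 3×3 matrix has rank 2, and its Smith normal form has invariant factors (1,1).

Reading off H_k = ker ∂_k / im ∂_{k+1}:

  H_0: rank C_0 − rank ∂_1 = 3 − 2 = 1, and the invariant factors of ∂_1 are all 1, so H_0 ≅ Z.
  H_1: rank ker ∂_1 − rank ∂_2 = (3 − 2) − 0 = 1, and there is no ∂_2, so H_1 ≅ Z.

As a check, the Euler characteristic is 3 − 3 = 0, which agrees with 1 − 1 = 0.
(K is a triangulation of the circle S^1.)

H_0 ≅ Z,  H_1 ≅ Z.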